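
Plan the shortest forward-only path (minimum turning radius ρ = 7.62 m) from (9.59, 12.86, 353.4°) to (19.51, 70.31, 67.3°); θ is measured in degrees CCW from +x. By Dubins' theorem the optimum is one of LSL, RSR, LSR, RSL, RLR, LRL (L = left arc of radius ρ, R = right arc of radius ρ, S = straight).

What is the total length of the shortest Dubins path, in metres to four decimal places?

62.8135 m

Let ψ = atan2(Δy, Δx) = atan2(57.45, 9.92) = 80.2032° be the start→goal bearing.
Normalize: d = |goal − start| / ρ = 58.300162/7.62 = 7.650940, α = (θ_start − ψ) mod 360° = 273.1968° = 4.768183 rad, β = (θ_goal − ψ) mod 360° = 347.0968° = 6.057981 rad.
Common terms: sin α = -0.998444, cos α = 0.055765, sin β = -0.223305, cos β = 0.974749, cos(α−β) = 0.277315, d² = 58.536881. Work in radians in the unit-radius frame; every candidate has L = ρ·(t + p + q).
LSL: p² = 2 + d² − 2cos(α−β) + 2d(sin α − sin β) = 48.121171; p = √p² = 6.936943; φ = atan2(cos β − cos α, d + sin α − sin β) = 0.132867 rad; t = (φ − α) mod 2π = 1.647870 rad, q = (β − φ) mod 2π = 5.925114 rad → L = 7.62·(1.647870 + 6.936943 + 5.925114) = 7.62·14.509926 = 110.565637 m
RSR: p² = 2 + d² − 2cos(α−β) + 2d(sin β − sin α) = 71.843333; p = √p² = 8.476045; φ = atan2(cos α − cos β, d − sin α + sin β) = -0.108635 rad; t = (α − φ) mod 2π = 4.876818 rad, q = (φ − β) mod 2π = 0.116569 rad → L = 7.62·(4.876818 + 8.476045 + 0.116569) = 7.62·13.469432 = 102.637069 m
LSR: p² = d² − 2 + 2cos(α−β) + 2d(sin α + sin β) = 38.396454; p = √p² = 6.196487; φ = atan2(−cos α − cos β, d + sin α + sin β) − atan2(−2, p) = 0.153273 rad; t = (φ − α) mod 2π = 1.668275 rad, q = (φ − β) mod 2π = 0.378477 rad → L = 7.62·(1.668275 + 6.196487 + 0.378477) = 7.62·8.243239 = 62.813483 m
RSL: p² = d² − 2 + 2cos(α−β) − 2d(sin α + sin β) = 75.786568; p = √p² = 8.705548; φ = atan2(cos α + cos β, d − sin α − sin β) − atan2(2, p) = -0.110194 rad; t = (α − φ) mod 2π = 4.878377 rad, q = (β − φ) mod 2π = 6.168175 rad → L = 7.62·(4.878377 + 8.705548 + 6.168175) = 7.62·19.752100 = 150.511001 m
RLR: c = (6 − d² + 2cos(α−β) + 2d(sin α − sin β))/8 = -7.980417, |c| > 1 → infeasible
LRL: c = (6 − d² + 2cos(α−β) − 2d(sin α − sin β))/8 = -5.015146, |c| > 1 → infeasible
Shortest: LSR with L = 62.813483 m ≈ 62.8135 m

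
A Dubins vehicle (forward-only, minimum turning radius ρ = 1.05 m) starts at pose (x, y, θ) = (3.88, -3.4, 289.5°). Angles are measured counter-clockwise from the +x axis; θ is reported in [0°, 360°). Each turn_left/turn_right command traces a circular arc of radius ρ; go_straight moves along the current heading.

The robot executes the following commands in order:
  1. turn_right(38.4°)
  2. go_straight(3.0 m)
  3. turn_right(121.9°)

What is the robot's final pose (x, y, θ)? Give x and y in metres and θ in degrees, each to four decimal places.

set_pose: (x, y, θ) = (3.8800, -3.4000, 289.5000°), ρ = 1.05
turn_right(38.4°): centre at ρ to the right, rotate −38.4° → (3.8836, -4.0906, 251.1000°)
go_straight(3.0): x += 3.0·cos θ, y += 3.0·sin θ → (2.9119, -6.9289, 251.1000°)
turn_right(121.9°): centre at ρ to the right, rotate −121.9° → (1.1048, -7.2524, 129.2000°)

(1.1048, -7.2524, 129.2000°)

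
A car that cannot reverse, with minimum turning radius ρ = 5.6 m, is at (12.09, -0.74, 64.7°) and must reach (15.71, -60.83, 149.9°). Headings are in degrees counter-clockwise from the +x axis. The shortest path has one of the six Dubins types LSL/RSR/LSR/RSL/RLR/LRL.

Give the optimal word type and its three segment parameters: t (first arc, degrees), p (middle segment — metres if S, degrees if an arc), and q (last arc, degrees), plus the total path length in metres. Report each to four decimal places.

RSR: t = 153.2199°, p = 52.8696 m, q = 121.5801°, L = 79.7281 m

Let ψ = atan2(Δy, Δx) = atan2(-60.09, 3.62) = -86.5525° be the start→goal bearing.
Normalize: d = |goal − start| / ρ = 60.198941/5.6 = 10.749811, α = (θ_start − ψ) mod 360° = 151.2525° = 2.639854 rad, β = (θ_goal − ψ) mod 360° = 236.4525° = 4.126875 rad.
Common terms: sin α = 0.480951, cos α = -0.876748, sin β = -0.833428, cos β = -0.552628, cos(α−β) = 0.083678, d² = 115.558434. Work in radians in the unit-radius frame; every candidate has L = ρ·(t + p + q).
LSL: p² = 2 + d² − 2cos(α−β) + 2d(sin α − sin β) = 145.649719; p = √p² = 12.068543; φ = atan2(cos β − cos α, d + sin α − sin β) = 0.026860 rad; t = (φ − α) mod 2π = 3.670191 rad, q = (β − φ) mod 2π = 4.100015 rad → L = 5.6·(3.670191 + 12.068543 + 4.100015) = 5.6·19.838748 = 111.096991 m
RSR: p² = 2 + d² − 2cos(α−β) + 2d(sin β − sin α) = 89.132438; p = √p² = 9.440998; φ = atan2(cos α − cos β, d − sin α + sin β) = -0.034338 rad; t = (α − φ) mod 2π = 2.674192 rad, q = (φ − β) mod 2π = 2.121973 rad → L = 5.6·(2.674192 + 9.440998 + 2.121973) = 5.6·14.237163 = 79.728110 m
LSR: p² = d² − 2 + 2cos(α−β) + 2d(sin α + sin β) = 106.147659; p = √p² = 10.302799; φ = atan2(−cos α − cos β, d + sin α + sin β) − atan2(−2, p) = 0.328356 rad; t = (φ − α) mod 2π = 3.971687 rad, q = (φ − β) mod 2π = 2.484667 rad → L = 5.6·(3.971687 + 10.302799 + 2.484667) = 5.6·16.759153 = 93.851256 m
RSL: p² = d² − 2 + 2cos(α−β) − 2d(sin α + sin β) = 121.303921; p = √p² = 11.013806; φ = atan2(cos α + cos β, d − sin α − sin β) − atan2(2, p) = -0.307675 rad; t = (α − φ) mod 2π = 2.947529 rad, q = (β − φ) mod 2π = 4.434549 rad → L = 5.6·(2.947529 + 11.013806 + 4.434549) = 5.6·18.395884 = 103.016949 m
RLR: c = (6 − d² + 2cos(α−β) + 2d(sin α − sin β))/8 = -10.141555, |c| > 1 → infeasible
LRL: c = (6 − d² + 2cos(α−β) − 2d(sin α − sin β))/8 = -17.206215, |c| > 1 → infeasible
Shortest: RSR with L = 79.728110 m ≈ 79.7281 m
Convert RSR to answer units (arcs ×180/π): t = 2.674192·180/π = 153.2199°, p = ρ·p = 5.6·9.440998 = 52.8696 m, q = 2.121973·180/π = 121.5801°, L = 79.7281 m.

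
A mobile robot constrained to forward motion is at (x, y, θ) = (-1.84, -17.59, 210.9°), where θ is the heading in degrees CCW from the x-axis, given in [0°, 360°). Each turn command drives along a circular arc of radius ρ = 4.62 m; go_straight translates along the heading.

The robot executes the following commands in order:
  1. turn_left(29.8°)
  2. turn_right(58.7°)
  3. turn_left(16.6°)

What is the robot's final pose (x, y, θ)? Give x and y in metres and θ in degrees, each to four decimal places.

set_pose: (x, y, θ) = (-1.8400, -17.5900, 210.9000°), ρ = 4.62
turn_left(29.8°): centre at ρ to the left, rotate +29.8° → (-3.4964, -19.2933, 240.7000°)
turn_right(58.7°): centre at ρ to the right, rotate −58.7° → (-7.3641, -21.6496, 182.0000°)
turn_left(16.6°): centre at ρ to the left, rotate +16.6° → (-8.6765, -21.8880, 198.6000°)

(-8.6765, -21.8880, 198.6000°)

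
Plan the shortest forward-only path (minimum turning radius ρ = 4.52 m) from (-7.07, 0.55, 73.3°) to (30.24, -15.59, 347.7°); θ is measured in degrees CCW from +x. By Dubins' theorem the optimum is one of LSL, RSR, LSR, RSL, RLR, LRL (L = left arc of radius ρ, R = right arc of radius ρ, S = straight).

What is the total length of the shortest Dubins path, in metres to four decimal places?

44.1714 m

Let ψ = atan2(Δy, Δx) = atan2(-16.14, 37.31) = -23.3929° be the start→goal bearing.
Normalize: d = |goal − start| / ρ = 40.651392/4.52 = 8.993671, α = (θ_start − ψ) mod 360° = 96.6929° = 1.687610 rad, β = (θ_goal − ψ) mod 360° = 11.0929° = 0.193608 rad.
Common terms: sin α = 0.993185, cos α = -0.116548, sin β = 0.192401, cos β = 0.981316, cos(α−β) = 0.076719, d² = 80.886116. Work in radians in the unit-radius frame; every candidate has L = ρ·(t + p + q).
LSL: p² = 2 + d² − 2cos(α−β) + 2d(sin α − sin β) = 97.136662; p = √p² = 9.855793; φ = atan2(cos β − cos α, d + sin α − sin β) = 0.111624 rad; t = (φ − α) mod 2π = 4.707200 rad, q = (β − φ) mod 2π = 0.081983 rad → L = 4.52·(4.707200 + 9.855793 + 0.081983) = 4.52·14.644977 = 66.195295 m
RSR: p² = 2 + d² − 2cos(α−β) + 2d(sin β − sin α) = 68.328694; p = √p² = 8.266117; φ = atan2(cos α − cos β, d − sin α + sin β) = -0.133209 rad; t = (α − φ) mod 2π = 1.820818 rad, q = (φ − β) mod 2π = 5.956369 rad → L = 4.52·(1.820818 + 8.266117 + 5.956369) = 4.52·16.043304 = 72.515736 m
LSR: p² = d² − 2 + 2cos(α−β) + 2d(sin α + sin β) = 100.365088; p = √p² = 10.018238; φ = atan2(−cos α − cos β, d + sin α + sin β) − atan2(−2, p) = 0.112295 rad; t = (φ − α) mod 2π = 4.707871 rad, q = (φ − β) mod 2π = 6.201872 rad → L = 4.52·(4.707871 + 10.018238 + 6.201872) = 4.52·20.927981 = 94.594473 m
RSL: p² = d² − 2 + 2cos(α−β) − 2d(sin α + sin β) = 57.714019; p = √p² = 7.596974; φ = atan2(cos α + cos β, d − sin α − sin β) − atan2(2, p) = -0.147118 rad; t = (α − φ) mod 2π = 1.834728 rad, q = (β − φ) mod 2π = 0.340726 rad → L = 4.52·(1.834728 + 7.596974 + 0.340726) = 4.52·9.772429 = 44.171377 m
RLR: c = (6 − d² + 2cos(α−β) + 2d(sin α − sin β))/8 = -7.541087, |c| > 1 → infeasible
LRL: c = (6 − d² + 2cos(α−β) − 2d(sin α − sin β))/8 = -11.142083, |c| > 1 → infeasible
Shortest: RSL with L = 44.171377 m ≈ 44.1714 m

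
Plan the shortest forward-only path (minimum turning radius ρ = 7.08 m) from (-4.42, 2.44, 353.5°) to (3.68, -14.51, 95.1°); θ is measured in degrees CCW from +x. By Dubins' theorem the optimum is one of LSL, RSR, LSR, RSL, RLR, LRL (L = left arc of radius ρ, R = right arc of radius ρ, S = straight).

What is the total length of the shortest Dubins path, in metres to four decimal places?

50.3896 m

Let ψ = atan2(Δy, Δx) = atan2(-16.95, 8.10) = -64.4580° be the start→goal bearing.
Normalize: d = |goal − start| / ρ = 18.785966/7.08 = 2.653385, α = (θ_start − ψ) mod 360° = 57.9580° = 1.011558 rad, β = (θ_goal − ψ) mod 360° = 159.5580° = 2.784812 rad.
Common terms: sin α = 0.847659, cos α = 0.530541, sin β = 0.349259, cos β = -0.937026, cos(α−β) = -0.201078, d² = 7.040452. Work in radians in the unit-radius frame; every candidate has L = ρ·(t + p + q).
LSL: p² = 2 + d² − 2cos(α−β) + 2d(sin α − sin β) = 12.087501; p = √p² = 3.476708; φ = atan2(cos β − cos α, d + sin α − sin β) = -0.435776 rad; t = (φ − α) mod 2π = 4.835852 rad, q = (β − φ) mod 2π = 3.220588 rad → L = 7.08·(4.835852 + 3.476708 + 3.220588) = 7.08·11.533148 = 81.654689 m
RSR: p² = 2 + d² − 2cos(α−β) + 2d(sin β − sin α) = 6.797714; p = √p² = 2.607243; φ = atan2(cos α − cos β, d − sin α + sin β) = 0.597867 rad; t = (α − φ) mod 2π = 0.413690 rad, q = (φ − β) mod 2π = 4.096240 rad → L = 7.08·(0.413690 + 2.607243 + 4.096240) = 7.08·7.117173 = 50.389588 m
LSR: p² = d² − 2 + 2cos(α−β) + 2d(sin α + sin β) = 10.990067; p = √p² = 3.315127; φ = atan2(−cos α − cos β, d + sin α + sin β) − atan2(−2, p) = 0.648021 rad; t = (φ − α) mod 2π = 5.919649 rad, q = (φ − β) mod 2π = 4.146395 rad → L = 7.08·(5.919649 + 3.315127 + 4.146395) = 7.08·13.381171 = 94.738690 m
RSL: p² = d² − 2 + 2cos(α−β) − 2d(sin α + sin β) = -1.713476 < 0 → infeasible
RLR: c = (6 − d² + 2cos(α−β) + 2d(sin α − sin β))/8 = 0.150286; p = 2π − arccos c = 4.863246 rad; φ = atan2(cos α − cos β, d − sin α + sin β) = 0.597867 rad; t = (α − φ + p/2) mod 2π = 2.845313 rad, q = (α − β − t + p) mod 2π = 0.244678 rad → L = 7.08·(2.845313 + 4.863246 + 0.244678) = 7.08·7.953238 = 56.308925 m
LRL: c = (6 − d² + 2cos(α−β) − 2d(sin α − sin β))/8 = -0.510938; p = 2π − arccos c = 4.176114 rad; φ = atan2(cos β − cos α, d + sin α − sin β) = -0.435776 rad; t = (φ − α + p/2) mod 2π = 0.640723 rad, q = (β − α − t + p) mod 2π = 5.308645 rad → L = 7.08·(0.640723 + 4.176114 + 5.308645) = 7.08·10.125482 = 71.688413 m
Shortest: RSR with L = 50.389588 m ≈ 50.3896 m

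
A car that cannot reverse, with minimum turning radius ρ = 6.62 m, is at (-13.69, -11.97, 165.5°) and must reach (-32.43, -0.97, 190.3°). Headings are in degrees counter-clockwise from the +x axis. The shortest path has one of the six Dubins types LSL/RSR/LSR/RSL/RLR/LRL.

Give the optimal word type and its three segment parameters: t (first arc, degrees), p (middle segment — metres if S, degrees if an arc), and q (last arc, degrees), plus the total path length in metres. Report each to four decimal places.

RSL: t = 23.0740°, p = 14.0560 m, q = 47.8740°, L = 22.2534 m

Let ψ = atan2(Δy, Δx) = atan2(11.00, -18.74) = 149.5879° be the start→goal bearing.
Normalize: d = |goal − start| / ρ = 21.729878/6.62 = 3.282459, α = (θ_start − ψ) mod 360° = 15.9121° = 0.277718 rad, β = (θ_goal − ψ) mod 360° = 40.7121° = 0.710560 rad.
Common terms: sin α = 0.274162, cos α = 0.961684, sin β = 0.652258, cos β = 0.757997, cos(α−β) = 0.907777, d² = 10.774537. Work in radians in the unit-radius frame; every candidate has L = ρ·(t + p + q).
LSL: p² = 2 + d² − 2cos(α−β) + 2d(sin α − sin β) = 8.476811; p = √p² = 2.911496; φ = atan2(cos β − cos α, d + sin α − sin β) = -0.070017 rad; t = (φ − α) mod 2π = 5.935451 rad, q = (β − φ) mod 2π = 0.780576 rad → L = 6.62·(5.935451 + 2.911496 + 0.780576) = 6.62·9.627523 = 63.734204 m
RSR: p² = 2 + d² − 2cos(α−β) + 2d(sin β − sin α) = 13.441153; p = √p² = 3.666218; φ = atan2(cos α − cos β, d − sin α + sin β) = 0.055586 rad; t = (α − φ) mod 2π = 0.222132 rad, q = (φ − β) mod 2π = 5.628212 rad → L = 6.62·(0.222132 + 3.666218 + 5.628212) = 6.62·9.516561 = 62.999637 m
LSR: p² = d² − 2 + 2cos(α−β) + 2d(sin α + sin β) = 16.671962; p = √p² = 4.083131; φ = atan2(−cos α − cos β, d + sin α + sin β) − atan2(−2, p) = 0.067586 rad; t = (φ − α) mod 2π = 6.073054 rad, q = (φ − β) mod 2π = 5.640212 rad → L = 6.62·(6.073054 + 4.083131 + 5.640212) = 6.62·15.796397 = 104.572147 m
RSL: p² = d² − 2 + 2cos(α−β) − 2d(sin α + sin β) = 4.508221; p = √p² = 2.123257; φ = atan2(cos α + cos β, d − sin α − sin β) − atan2(2, p) = -0.124999 rad; t = (α − φ) mod 2π = 0.402717 rad, q = (β − φ) mod 2π = 0.835559 rad → L = 6.62·(0.402717 + 2.123257 + 0.835559) = 6.62·3.361533 = 22.253351 m
RLR: c = (6 − d² + 2cos(α−β) + 2d(sin α − sin β))/8 = -0.680144; p = 2π − arccos c = 3.964430 rad; φ = atan2(cos α − cos β, d − sin α + sin β) = 0.055586 rad; t = (α − φ + p/2) mod 2π = 2.204347 rad, q = (α − β − t + p) mod 2π = 1.327242 rad → L = 6.62·(2.204347 + 3.964430 + 1.327242) = 6.62·7.496018 = 49.623639 m
LRL: c = (6 − d² + 2cos(α−β) − 2d(sin α − sin β))/8 = -0.059601; p = 2π − arccos c = 4.652752 rad; φ = atan2(cos β − cos α, d + sin α − sin β) = -0.070017 rad; t = (φ − α + p/2) mod 2π = 1.978642 rad, q = (β − α − t + p) mod 2π = 3.106952 rad → L = 6.62·(1.978642 + 4.652752 + 3.106952) = 6.62·9.738346 = 64.467852 m
Shortest: RSL with L = 22.253351 m ≈ 22.2534 m
Convert RSL to answer units (arcs ×180/π): t = 0.402717·180/π = 23.0740°, p = ρ·p = 6.62·2.123257 = 14.0560 m, q = 0.835559·180/π = 47.8740°, L = 22.2534 m.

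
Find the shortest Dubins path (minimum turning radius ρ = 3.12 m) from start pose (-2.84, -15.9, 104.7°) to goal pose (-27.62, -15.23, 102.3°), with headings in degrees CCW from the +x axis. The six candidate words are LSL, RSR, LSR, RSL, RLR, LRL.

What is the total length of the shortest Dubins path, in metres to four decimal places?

27.5031 m

Let ψ = atan2(Δy, Δx) = atan2(0.67, -24.78) = 178.4512° be the start→goal bearing.
Normalize: d = |goal − start| / ρ = 24.789056/3.12 = 7.945210, α = (θ_start − ψ) mod 360° = 286.2488° = 4.995984 rad, β = (θ_goal − ψ) mod 360° = 283.8488° = 4.954096 rad.
Common terms: sin α = -0.960056, cos α = 0.279809, sin β = -0.970931, cos β = 0.239360, cos(α−β) = 0.999123, d² = 63.126366. Work in radians in the unit-radius frame; every candidate has L = ρ·(t + p + q).
LSL: p² = 2 + d² − 2cos(α−β) + 2d(sin α − sin β) = 63.300930; p = √p² = 7.956188; φ = atan2(cos β − cos α, d + sin α − sin β) = -0.005084 rad; t = (φ − α) mod 2π = 1.282118 rad, q = (β − φ) mod 2π = 4.959180 rad → L = 3.12·(1.282118 + 7.956188 + 4.959180) = 3.12·14.197486 = 44.296155 m
RSR: p² = 2 + d² − 2cos(α−β) + 2d(sin β − sin α) = 62.955312; p = √p² = 7.934438; φ = atan2(cos α − cos β, d − sin α + sin β) = 0.005098 rad; t = (α − φ) mod 2π = 4.990886 rad, q = (φ − β) mod 2π = 1.334187 rad → L = 3.12·(4.990886 + 7.934438 + 1.334187) = 3.12·14.259512 = 44.489676 m
LSR: p² = d² − 2 + 2cos(α−β) + 2d(sin α + sin β) = 32.440422; p = √p² = 5.695649; φ = atan2(−cos α − cos β, d + sin α + sin β) − atan2(−2, p) = 0.251585 rad; t = (φ − α) mod 2π = 1.538786 rad, q = (φ − β) mod 2π = 1.580674 rad → L = 3.12·(1.538786 + 5.695649 + 1.580674) = 3.12·8.815110 = 27.503143 m
RSL: p² = d² − 2 + 2cos(α−β) − 2d(sin α + sin β) = 93.808802; p = √p² = 9.685494; φ = atan2(cos α + cos β, d − sin α − sin β) − atan2(2, p) = -0.151113 rad; t = (α − φ) mod 2π = 5.147097 rad, q = (β − φ) mod 2π = 5.105209 rad → L = 3.12·(5.147097 + 9.685494 + 5.105209) = 3.12·19.937800 = 62.205935 m
RLR: c = (6 − d² + 2cos(α−β) + 2d(sin α − sin β))/8 = -6.869414, |c| > 1 → infeasible
LRL: c = (6 − d² + 2cos(α−β) − 2d(sin α − sin β))/8 = -6.912616, |c| > 1 → infeasible
Shortest: LSR with L = 27.503143 m ≈ 27.5031 m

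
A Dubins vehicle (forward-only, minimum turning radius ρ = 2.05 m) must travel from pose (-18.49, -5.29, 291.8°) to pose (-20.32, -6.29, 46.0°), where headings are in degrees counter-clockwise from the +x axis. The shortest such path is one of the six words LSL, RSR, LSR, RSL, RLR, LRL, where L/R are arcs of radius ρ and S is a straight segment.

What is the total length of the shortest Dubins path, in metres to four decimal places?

11.3094 m

Let ψ = atan2(Δy, Δx) = atan2(-1.00, -1.83) = -151.3457° be the start→goal bearing.
Normalize: d = |goal − start| / ρ = 2.085402/2.05 = 1.017269, α = (θ_start − ψ) mod 360° = 83.1457° = 1.451166 rad, β = (θ_goal − ψ) mod 360° = 197.3457° = 3.444332 rad.
Common terms: sin α = 0.992853, cos α = 0.119345, sin β = -0.298136, cos β = -0.954523, cos(α−β) = -0.409923, d² = 1.034836. Work in radians in the unit-radius frame; every candidate has L = ρ·(t + p + q).
LSL: p² = 2 + d² − 2cos(α−β) + 2d(sin α − sin β) = 6.481249; p = √p² = 2.545830; φ = atan2(cos β − cos α, d + sin α − sin β) = -0.435446 rad; t = (φ − α) mod 2π = 4.396573 rad, q = (β − φ) mod 2π = 3.879778 rad → L = 2.05·(4.396573 + 2.545830 + 3.879778) = 2.05·10.822181 = 22.185471 m
RSR: p² = 2 + d² − 2cos(α−β) + 2d(sin β − sin α) = 1.228116; p = √p² = 1.108204; φ = atan2(cos α − cos β, d − sin α + sin β) = 1.820373 rad; t = (α − φ) mod 2π = 5.913978 rad, q = (φ − β) mod 2π = 4.659227 rad → L = 2.05·(5.913978 + 1.108204 + 4.659227) = 2.05·11.681409 = 23.946888 m
LSR: p² = d² − 2 + 2cos(α−β) + 2d(sin α + sin β) = -0.371582 < 0 → infeasible
RSL: p² = d² − 2 + 2cos(α−β) − 2d(sin α + sin β) = -3.198437 < 0 → infeasible
RLR: c = (6 − d² + 2cos(α−β) + 2d(sin α − sin β))/8 = 0.846485; p = 2π − arccos c = 5.721738 rad; φ = atan2(cos α − cos β, d − sin α + sin β) = 1.820373 rad; t = (α − φ + p/2) mod 2π = 2.491662 rad, q = (α − β − t + p) mod 2π = 1.236910 rad → L = 2.05·(2.491662 + 5.721738 + 1.236910) = 2.05·9.450310 = 19.373136 m
LRL: c = (6 − d² + 2cos(α−β) − 2d(sin α − sin β))/8 = 0.189844; p = 2π − arccos c = 4.903392 rad; φ = atan2(cos β − cos α, d + sin α − sin β) = -0.435446 rad; t = (φ − α + p/2) mod 2π = 0.565084 rad, q = (β − α − t + p) mod 2π = 0.048289 rad → L = 2.05·(0.565084 + 4.903392 + 0.048289) = 2.05·5.516765 = 11.309368 m
Shortest: LRL with L = 11.309368 m ≈ 11.3094 m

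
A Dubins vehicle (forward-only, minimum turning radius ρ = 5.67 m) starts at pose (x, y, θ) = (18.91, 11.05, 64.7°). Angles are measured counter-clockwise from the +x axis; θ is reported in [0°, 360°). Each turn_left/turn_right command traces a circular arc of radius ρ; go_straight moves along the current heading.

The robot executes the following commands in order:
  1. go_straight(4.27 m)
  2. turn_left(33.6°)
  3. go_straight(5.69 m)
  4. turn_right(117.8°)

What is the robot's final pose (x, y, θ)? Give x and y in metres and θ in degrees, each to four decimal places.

(27.9012, 29.9457, 340.5000°)

set_pose: (x, y, θ) = (18.9100, 11.0500, 64.7000°), ρ = 5.67
go_straight(4.27): x += 4.27·cos θ, y += 4.27·sin θ → (20.7348, 14.9104, 64.7000°)
turn_left(33.6°): centre at ρ to the left, rotate +33.6° → (21.2193, 18.1521, 98.3000°)
go_straight(5.69): x += 5.69·cos θ, y += 5.69·sin θ → (20.3979, 23.7825, 98.3000°)
turn_right(117.8°): centre at ρ to the right, rotate −117.8° → (27.9012, 29.9457, -19.5000° ≡ 340.5000°)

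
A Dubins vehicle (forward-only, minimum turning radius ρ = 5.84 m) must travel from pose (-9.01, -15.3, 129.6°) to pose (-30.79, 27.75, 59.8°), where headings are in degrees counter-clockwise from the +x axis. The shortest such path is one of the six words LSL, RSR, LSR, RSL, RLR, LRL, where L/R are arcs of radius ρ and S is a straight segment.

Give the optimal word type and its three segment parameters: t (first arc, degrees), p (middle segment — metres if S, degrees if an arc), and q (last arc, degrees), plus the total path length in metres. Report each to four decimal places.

Let ψ = atan2(Δy, Δx) = atan2(43.05, -21.78) = 116.8359° be the start→goal bearing.
Normalize: d = |goal − start| / ρ = 48.245942/5.84 = 8.261291, α = (θ_start − ψ) mod 360° = 12.7641° = 0.222775 rad, β = (θ_goal − ψ) mod 360° = 302.9641° = 5.287721 rad.
Common terms: sin α = 0.220937, cos α = 0.975288, sin β = -0.839012, cos β = 0.544113, cos(α−β) = 0.345298, d² = 68.248936. Work in radians in the unit-radius frame; every candidate has L = ρ·(t + p + q).
LSL: p² = 2 + d² − 2cos(α−β) + 2d(sin α − sin β) = 87.071435; p = √p² = 9.331208; φ = atan2(cos β − cos α, d + sin α − sin β) = -0.046224 rad; t = (φ − α) mod 2π = 6.014186 rad, q = (β − φ) mod 2π = 5.333945 rad → L = 5.84·(6.014186 + 9.331208 + 5.333945) = 5.84·20.679338 = 120.767336 m
RSR: p² = 2 + d² − 2cos(α−β) + 2d(sin β − sin α) = 52.045244; p = √p² = 7.214239; φ = atan2(cos α − cos β, d − sin α + sin β) = 0.059803 rad; t = (α − φ) mod 2π = 0.162973 rad, q = (φ − β) mod 2π = 1.055267 rad → L = 5.84·(0.162973 + 7.214239 + 1.055267) = 5.84·8.432479 = 49.245676 m
LSR: p² = d² − 2 + 2cos(α−β) + 2d(sin α + sin β) = 56.727344; p = √p² = 7.531756; φ = atan2(−cos α − cos β, d + sin α + sin β) − atan2(−2, p) = 0.063320 rad; t = (φ − α) mod 2π = 6.123730 rad, q = (φ − β) mod 2π = 1.058784 rad → L = 5.84·(6.123730 + 7.531756 + 1.058784) = 5.84·14.714270 = 85.931335 m
RSL: p² = d² − 2 + 2cos(α−β) − 2d(sin α + sin β) = 77.151720; p = √p² = 8.783605; φ = atan2(cos α + cos β, d − sin α − sin β) − atan2(2, p) = -0.054405 rad; t = (α − φ) mod 2π = 0.277181 rad, q = (β − φ) mod 2π = 5.342126 rad → L = 5.84·(0.277181 + 8.783605 + 5.342126) = 5.84·14.402912 = 84.113007 m
RLR: c = (6 − d² + 2cos(α−β) + 2d(sin α − sin β))/8 = -5.505655, |c| > 1 → infeasible
LRL: c = (6 − d² + 2cos(α−β) − 2d(sin α − sin β))/8 = -9.883929, |c| > 1 → infeasible
Shortest: RSR with L = 49.245676 m ≈ 49.2457 m
Convert RSR to answer units (arcs ×180/π): t = 0.162973·180/π = 9.3376°, p = ρ·p = 5.84·7.214239 = 42.1312 m, q = 1.055267·180/π = 60.4624°, L = 49.2457 m.

RSR: t = 9.3376°, p = 42.1312 m, q = 60.4624°, L = 49.2457 m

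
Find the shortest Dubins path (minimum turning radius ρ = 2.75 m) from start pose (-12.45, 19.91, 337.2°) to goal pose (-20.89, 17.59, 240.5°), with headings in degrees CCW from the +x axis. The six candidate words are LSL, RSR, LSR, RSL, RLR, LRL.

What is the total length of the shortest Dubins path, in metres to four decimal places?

18.5648 m

Let ψ = atan2(Δy, Δx) = atan2(-2.32, -8.44) = -164.6301° be the start→goal bearing.
Normalize: d = |goal − start| / ρ = 8.753057/2.75 = 3.182930, α = (θ_start − ψ) mod 360° = 141.8301° = 2.475402 rad, β = (θ_goal − ψ) mod 360° = 45.1301° = 0.787668 rad.
Common terms: sin α = 0.617996, cos α = -0.786181, sin β = 0.708710, cos β = 0.705500, cos(α−β) = -0.116671, d² = 10.131041. Work in radians in the unit-radius frame; every candidate has L = ρ·(t + p + q).
LSL: p² = 2 + d² − 2cos(α−β) + 2d(sin α − sin β) = 11.786910; p = √p² = 3.433207; φ = atan2(cos β − cos α, d + sin α − sin β) = 0.449468 rad; t = (φ − α) mod 2π = 4.257252 rad, q = (β − φ) mod 2π = 0.338200 rad → L = 2.75·(4.257252 + 3.433207 + 0.338200) = 2.75·8.028659 = 22.078812 m
RSR: p² = 2 + d² − 2cos(α−β) + 2d(sin β − sin α) = 12.941856; p = √p² = 3.597479; φ = atan2(cos α − cos β, d − sin α + sin β) = -0.427554 rad; t = (α − φ) mod 2π = 2.902956 rad, q = (φ − β) mod 2π = 5.067963 rad → L = 2.75·(2.902956 + 3.597479 + 5.067963) = 2.75·11.568398 = 31.813094 m
LSR: p² = d² − 2 + 2cos(α−β) + 2d(sin α + sin β) = 16.343324; p = √p² = 4.042688; φ = atan2(−cos α − cos β, d + sin α + sin β) − atan2(−2, p) = 0.477304 rad; t = (φ − α) mod 2π = 4.285088 rad, q = (φ − β) mod 2π = 5.972821 rad → L = 2.75·(4.285088 + 4.042688 + 5.972821) = 2.75·14.300597 = 39.326641 m
RSL: p² = d² − 2 + 2cos(α−β) − 2d(sin α + sin β) = -0.547924 < 0 → infeasible
RLR: c = (6 − d² + 2cos(α−β) + 2d(sin α − sin β))/8 = -0.617732; p = 2π − arccos c = 4.046534 rad; φ = atan2(cos α − cos β, d − sin α + sin β) = -0.427554 rad; t = (α − φ + p/2) mod 2π = 4.926222 rad, q = (α − β − t + p) mod 2π = 0.808045 rad → L = 2.75·(4.926222 + 4.046534 + 0.808045) = 2.75·9.780801 = 26.897202 m
LRL: c = (6 − d² + 2cos(α−β) − 2d(sin α − sin β))/8 = -0.473364; p = 2π − arccos c = 4.219283 rad; φ = atan2(cos β − cos α, d + sin α − sin β) = 0.449468 rad; t = (φ − α + p/2) mod 2π = 0.083708 rad, q = (β − α − t + p) mod 2π = 2.447842 rad → L = 2.75·(0.083708 + 4.219283 + 2.447842) = 2.75·6.750834 = 18.564792 m
Shortest: LRL with L = 18.564792 m ≈ 18.5648 m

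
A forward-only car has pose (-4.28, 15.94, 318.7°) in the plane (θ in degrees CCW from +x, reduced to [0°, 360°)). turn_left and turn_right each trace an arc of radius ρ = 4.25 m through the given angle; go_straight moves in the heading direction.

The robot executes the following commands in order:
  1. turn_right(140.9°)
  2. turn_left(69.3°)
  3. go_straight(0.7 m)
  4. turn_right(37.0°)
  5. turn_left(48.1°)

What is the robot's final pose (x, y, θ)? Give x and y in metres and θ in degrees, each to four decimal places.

set_pose: (x, y, θ) = (-4.2800, 15.9400, 318.7000°), ρ = 4.25
turn_right(140.9°): centre at ρ to the right, rotate −140.9° → (-7.2482, 8.5003, 177.8000°)
turn_left(69.3°): centre at ρ to the left, rotate +69.3° → (-11.3263, 5.9072, 247.1000°)
go_straight(0.7): x += 0.7·cos θ, y += 0.7·sin θ → (-11.5987, 5.2623, 247.1000°)
turn_right(37.0°): centre at ρ to the right, rotate −37.0° → (-13.3823, 3.2392, 210.1000°)
turn_left(48.1°): centre at ρ to the left, rotate +48.1° → (-15.4111, 0.4314, 258.2000°)

(-15.4111, 0.4314, 258.2000°)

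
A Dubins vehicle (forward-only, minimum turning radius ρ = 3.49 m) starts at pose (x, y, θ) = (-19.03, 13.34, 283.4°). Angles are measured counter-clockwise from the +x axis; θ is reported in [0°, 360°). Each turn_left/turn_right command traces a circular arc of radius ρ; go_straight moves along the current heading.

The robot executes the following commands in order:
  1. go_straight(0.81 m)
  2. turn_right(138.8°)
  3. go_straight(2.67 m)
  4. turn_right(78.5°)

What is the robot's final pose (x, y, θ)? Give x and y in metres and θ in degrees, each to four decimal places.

set_pose: (x, y, θ) = (-19.0300, 13.3400, 283.4000°), ρ = 3.49
go_straight(0.81): x += 0.81·cos θ, y += 0.81·sin θ → (-18.8423, 12.5521, 283.4000°)
turn_right(138.8°): centre at ρ to the right, rotate −138.8° → (-24.2590, 8.8985, 144.6000°)
go_straight(2.67): x += 2.67·cos θ, y += 2.67·sin θ → (-26.4354, 10.4451, 144.6000°)
turn_right(78.5°): centre at ρ to the right, rotate −78.5° → (-27.6044, 14.7039, 66.1000°)

(-27.6044, 14.7039, 66.1000°)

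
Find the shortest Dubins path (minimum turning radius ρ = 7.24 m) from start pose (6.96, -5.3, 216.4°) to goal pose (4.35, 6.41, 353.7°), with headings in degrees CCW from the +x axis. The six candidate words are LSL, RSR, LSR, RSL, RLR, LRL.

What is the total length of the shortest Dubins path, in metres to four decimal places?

31.6978 m

Let ψ = atan2(Δy, Δx) = atan2(11.71, -2.61) = 102.5651° be the start→goal bearing.
Normalize: d = |goal − start| / ρ = 11.997341/7.24 = 1.657091, α = (θ_start − ψ) mod 360° = 113.8349° = 1.986794 rad, β = (θ_goal − ψ) mod 360° = 251.1349° = 4.383131 rad.
Common terms: sin α = 0.914713, cos α = -0.404103, sin β = -0.946283, cos β = -0.323341, cos(α−β) = -0.734915, d² = 2.745952. Work in radians in the unit-radius frame; every candidate has L = ρ·(t + p + q).
LSL: p² = 2 + d² − 2cos(α−β) + 2d(sin α − sin β) = 12.383462; p = √p² = 3.519014; φ = atan2(cos β − cos α, d + sin α − sin β) = 0.022952 rad; t = (φ − α) mod 2π = 4.319343 rad, q = (β − φ) mod 2π = 4.360179 rad → L = 7.24·(4.319343 + 3.519014 + 4.360179) = 7.24·12.198537 = 88.317406 m
RSR: p² = 2 + d² − 2cos(α−β) + 2d(sin β − sin α) = 0.048100; p = √p² = 0.219317; φ = atan2(cos α − cos β, d − sin α + sin β) = -2.764471 rad; t = (α − φ) mod 2π = 4.751265 rad, q = (φ − β) mod 2π = 5.418769 rad → L = 7.24·(4.751265 + 0.219317 + 5.418769) = 7.24·10.389350 = 75.218895 m
LSR: p² = d² − 2 + 2cos(α−β) + 2d(sin α + sin β) = -0.828504 < 0 → infeasible
RSL: p² = d² − 2 + 2cos(α−β) − 2d(sin α + sin β) = -0.619251 < 0 → infeasible
RLR: c = (6 − d² + 2cos(α−β) + 2d(sin α − sin β))/8 = 0.993988; p = 2π − arccos c = 6.173472 rad; φ = atan2(cos α − cos β, d − sin α + sin β) = -2.764471 rad; t = (α − φ + p/2) mod 2π = 1.554816 rad, q = (α − β − t + p) mod 2π = 2.222319 rad → L = 7.24·(1.554816 + 6.173472 + 2.222319) = 7.24·9.950607 = 72.042395 m
LRL: c = (6 − d² + 2cos(α−β) − 2d(sin α − sin β))/8 = -0.547933; p = 2π − arccos c = 4.132498 rad; φ = atan2(cos β − cos α, d + sin α − sin β) = 0.022952 rad; t = (φ − α + p/2) mod 2π = 0.102407 rad, q = (β − α − t + p) mod 2π = 0.143243 rad → L = 7.24·(0.102407 + 4.132498 + 0.143243) = 7.24·4.378148 = 31.697789 m
Shortest: LRL with L = 31.697789 m ≈ 31.6978 m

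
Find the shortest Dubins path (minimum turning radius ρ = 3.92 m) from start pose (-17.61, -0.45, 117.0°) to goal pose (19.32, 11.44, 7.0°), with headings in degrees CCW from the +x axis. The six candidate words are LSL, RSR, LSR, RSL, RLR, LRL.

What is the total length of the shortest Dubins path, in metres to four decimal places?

Let ψ = atan2(Δy, Δx) = atan2(11.89, 36.93) = 17.8465° be the start→goal bearing.
Normalize: d = |goal − start| / ρ = 38.796868/3.92 = 9.897160, α = (θ_start − ψ) mod 360° = 99.1535° = 1.730555 rad, β = (θ_goal − ψ) mod 360° = 349.1535° = 6.093878 rad.
Common terms: sin α = 0.987266, cos α = -0.159080, sin β = -0.188179, cos β = 0.982135, cos(α−β) = -0.342020, d² = 97.953782. Work in radians in the unit-radius frame; every candidate has L = ρ·(t + p + q).
LSL: p² = 2 + d² − 2cos(α−β) + 2d(sin α − sin β) = 123.904943; p = √p² = 11.131260; φ = atan2(cos β − cos α, d + sin α − sin β) = 0.102704 rad; t = (φ − α) mod 2π = 4.655334 rad, q = (β − φ) mod 2π = 5.991174 rad → L = 3.92·(4.655334 + 11.131260 + 5.991174) = 3.92·21.777768 = 85.368851 m
RSR: p² = 2 + d² − 2cos(α−β) + 2d(sin β − sin α) = 77.370702; p = √p² = 8.796062; φ = atan2(cos α − cos β, d − sin α + sin β) = -0.130108 rad; t = (α − φ) mod 2π = 1.860663 rad, q = (φ − β) mod 2π = 0.059199 rad → L = 3.92·(1.860663 + 8.796062 + 0.059199) = 3.92·10.715924 = 42.006422 m
LSR: p² = d² − 2 + 2cos(α−β) + 2d(sin α + sin β) = 111.087129; p = √p² = 10.539788; φ = atan2(−cos α − cos β, d + sin α + sin β) − atan2(−2, p) = 0.110731 rad; t = (φ − α) mod 2π = 4.663361 rad, q = (φ − β) mod 2π = 0.300038 rad → L = 3.92·(4.663361 + 10.539788 + 0.300038) = 3.92·15.503187 = 60.772494 m
RSL: p² = d² − 2 + 2cos(α−β) − 2d(sin α + sin β) = 79.452355; p = √p² = 8.913605; φ = atan2(cos α + cos β, d − sin α − sin β) − atan2(2, p) = -0.130501 rad; t = (α − φ) mod 2π = 1.861056 rad, q = (β − φ) mod 2π = 6.224379 rad → L = 3.92·(1.861056 + 8.913605 + 6.224379) = 3.92·16.999041 = 66.636240 m
RLR: c = (6 − d² + 2cos(α−β) + 2d(sin α − sin β))/8 = -8.671338, |c| > 1 → infeasible
LRL: c = (6 − d² + 2cos(α−β) − 2d(sin α − sin β))/8 = -14.488118, |c| > 1 → infeasible
Shortest: RSR with L = 42.006422 m ≈ 42.0064 m

42.0064 m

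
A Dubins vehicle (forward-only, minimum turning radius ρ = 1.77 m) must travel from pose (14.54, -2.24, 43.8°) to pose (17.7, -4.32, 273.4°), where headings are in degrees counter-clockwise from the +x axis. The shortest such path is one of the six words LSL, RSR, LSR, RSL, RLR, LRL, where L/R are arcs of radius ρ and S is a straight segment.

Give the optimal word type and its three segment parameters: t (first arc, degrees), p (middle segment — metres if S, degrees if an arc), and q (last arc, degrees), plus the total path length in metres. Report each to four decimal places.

Let ψ = atan2(Δy, Δx) = atan2(-2.08, 3.16) = -33.3540° be the start→goal bearing.
Normalize: d = |goal − start| / ρ = 3.783120/1.77 = 2.137356, α = (θ_start − ψ) mod 360° = 77.1540° = 1.346592 rad, β = (θ_goal − ψ) mod 360° = 306.7540° = 5.353868 rad.
Common terms: sin α = 0.974971, cos α = 0.222331, sin β = -0.801212, cos β = 0.598381, cos(α−β) = -0.648120, d² = 4.568291. Work in radians in the unit-radius frame; every candidate has L = ρ·(t + p + q).
LSL: p² = 2 + d² − 2cos(α−β) + 2d(sin α − sin β) = 15.457203; p = √p² = 3.931565; φ = atan2(cos β − cos α, d + sin α − sin β) = 0.095795 rad; t = (φ − α) mod 2π = 5.032389 rad, q = (β − φ) mod 2π = 5.258072 rad → L = 1.77·(5.032389 + 3.931565 + 5.258072) = 1.77·14.222026 = 25.172986 m
RSR: p² = 2 + d² − 2cos(α−β) + 2d(sin β − sin α) = 0.271860; p = √p² = 0.521402; φ = atan2(cos α − cos β, d − sin α + sin β) = -0.805575 rad; t = (α − φ) mod 2π = 2.152167 rad, q = (φ − β) mod 2π = 0.123743 rad → L = 1.77·(2.152167 + 0.521402 + 0.123743) = 1.77·2.797311 = 4.951240 m
LSR: p² = d² − 2 + 2cos(α−β) + 2d(sin α + sin β) = 2.014823; p = √p² = 1.419445; φ = atan2(−cos α − cos β, d + sin α + sin β) − atan2(−2, p) = 0.612351 rad; t = (φ − α) mod 2π = 5.548944 rad, q = (φ − β) mod 2π = 1.541668 rad → L = 1.77·(5.548944 + 1.419445 + 1.541668) = 1.77·8.510057 = 15.062801 m
RSL: p² = d² − 2 + 2cos(α−β) − 2d(sin α + sin β) = 0.529280; p = √p² = 0.727516; φ = atan2(cos α + cos β, d − sin α − sin β) − atan2(2, p) = -0.826022 rad; t = (α − φ) mod 2π = 2.172614 rad, q = (β − φ) mod 2π = 6.179890 rad → L = 1.77·(2.172614 + 0.727516 + 6.179890) = 1.77·9.080020 = 16.071636 m
RLR: c = (6 − d² + 2cos(α−β) + 2d(sin α − sin β))/8 = 0.966018; p = 2π − arccos c = 6.021741 rad; φ = atan2(cos α − cos β, d − sin α + sin β) = -0.805575 rad; t = (α − φ + p/2) mod 2π = 5.163037 rad, q = (α − β − t + p) mod 2π = 3.134613 rad → L = 1.77·(5.163037 + 6.021741 + 3.134613) = 1.77·14.319390 = 25.345321 m
LRL: c = (6 − d² + 2cos(α−β) − 2d(sin α − sin β))/8 = -0.932150; p = 2π − arccos c = 3.512082 rad; φ = atan2(cos β − cos α, d + sin α − sin β) = 0.095795 rad; t = (φ − α + p/2) mod 2π = 0.505245 rad, q = (β − α − t + p) mod 2π = 0.730928 rad → L = 1.77·(0.505245 + 3.512082 + 0.730928) = 1.77·4.748254 = 8.404410 m
Shortest: RSR with L = 4.951240 m ≈ 4.9512 m
Convert RSR to answer units (arcs ×180/π): t = 2.152167·180/π = 123.3101°, p = ρ·p = 1.77·0.521402 = 0.9229 m, q = 0.123743·180/π = 7.0899°, L = 4.9512 m.

RSR: t = 123.3101°, p = 0.9229 m, q = 7.0899°, L = 4.9512 m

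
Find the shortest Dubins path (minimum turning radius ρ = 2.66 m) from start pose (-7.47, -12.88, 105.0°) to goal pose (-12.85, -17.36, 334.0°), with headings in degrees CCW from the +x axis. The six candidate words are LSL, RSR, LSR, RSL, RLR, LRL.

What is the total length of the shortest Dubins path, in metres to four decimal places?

Let ψ = atan2(Δy, Δx) = atan2(-4.48, -5.38) = -140.2154° be the start→goal bearing.
Normalize: d = |goal − start| / ρ = 7.001057/2.66 = 2.631976, α = (θ_start − ψ) mod 360° = 245.2154° = 4.279816 rad, β = (θ_goal − ψ) mod 360° = 114.2154° = 1.993435 rad.
Common terms: sin α = -0.907890, cos α = -0.419208, sin β = 0.912010, cos β = -0.410168, cos(α−β) = -0.656059, d² = 6.927299. Work in radians in the unit-radius frame; every candidate has L = ρ·(t + p + q).
LSL: p² = 2 + d² − 2cos(α−β) + 2d(sin α − sin β) = 0.659550; p = √p² = 0.812127; φ = atan2(cos β − cos α, d + sin α − sin β) = 0.011132 rad; t = (φ − α) mod 2π = 2.014501 rad, q = (β − φ) mod 2π = 1.982303 rad → L = 2.66·(2.014501 + 0.812127 + 1.982303) = 2.66·4.808931 = 12.791755 m
RSR: p² = 2 + d² − 2cos(α−β) + 2d(sin β − sin α) = 19.819285; p = √p² = 4.451886; φ = atan2(cos α − cos β, d − sin α + sin β) = -0.002031 rad; t = (α − φ) mod 2π = 4.281847 rad, q = (φ − β) mod 2π = 4.287720 rad → L = 2.66·(4.281847 + 4.451886 + 4.287720) = 2.66·13.021452 = 34.637063 m
LSR: p² = d² − 2 + 2cos(α−β) + 2d(sin α + sin β) = 3.636868; p = √p² = 1.907058; φ = atan2(−cos α − cos β, d + sin α + sin β) − atan2(−2, p) = 1.114000 rad; t = (φ − α) mod 2π = 3.117369 rad, q = (φ − β) mod 2π = 5.403751 rad → L = 2.66·(3.117369 + 1.907058 + 5.403751) = 2.66·10.428177 = 27.738952 m
RSL: p² = d² − 2 + 2cos(α−β) − 2d(sin α + sin β) = 3.593494; p = √p² = 1.895651; φ = atan2(cos α + cos β, d − sin α − sin β) − atan2(2, p) = -1.117893 rad; t = (α − φ) mod 2π = 5.397709 rad, q = (β − φ) mod 2π = 3.111327 rad → L = 2.66·(5.397709 + 1.895651 + 3.111327) = 2.66·10.404687 = 27.676469 m
RLR: c = (6 − d² + 2cos(α−β) + 2d(sin α − sin β))/8 = -1.477411, |c| > 1 → infeasible
LRL: c = (6 − d² + 2cos(α−β) − 2d(sin α − sin β))/8 = 0.917556; p = 2π − arccos c = 5.874279 rad; φ = atan2(cos β − cos α, d + sin α − sin β) = 0.011132 rad; t = (φ − α + p/2) mod 2π = 4.951641 rad, q = (β − α − t + p) mod 2π = 4.919442 rad → L = 2.66·(4.951641 + 5.874279 + 4.919442) = 2.66·15.745362 = 41.882664 m
Shortest: LSL with L = 12.791755 m ≈ 12.7918 m

12.7918 m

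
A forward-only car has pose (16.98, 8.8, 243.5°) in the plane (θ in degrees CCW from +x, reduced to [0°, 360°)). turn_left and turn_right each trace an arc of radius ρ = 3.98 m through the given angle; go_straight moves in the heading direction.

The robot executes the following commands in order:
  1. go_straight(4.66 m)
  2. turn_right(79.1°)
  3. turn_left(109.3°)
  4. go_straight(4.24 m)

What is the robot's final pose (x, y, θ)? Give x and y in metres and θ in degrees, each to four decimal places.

(5.5002, -5.7493, 273.7000°)

set_pose: (x, y, θ) = (16.9800, 8.8000, 243.5000°), ρ = 3.98
go_straight(4.66): x += 4.66·cos θ, y += 4.66·sin θ → (14.9007, 4.6296, 243.5000°)
turn_right(79.1°): centre at ρ to the right, rotate −79.1° → (10.2686, 2.5721, 164.4000°)
turn_left(109.3°): centre at ρ to the left, rotate +109.3° → (5.2266, -1.5181, 273.7000°)
go_straight(4.24): x += 4.24·cos θ, y += 4.24·sin θ → (5.5002, -5.7493, 273.7000°)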